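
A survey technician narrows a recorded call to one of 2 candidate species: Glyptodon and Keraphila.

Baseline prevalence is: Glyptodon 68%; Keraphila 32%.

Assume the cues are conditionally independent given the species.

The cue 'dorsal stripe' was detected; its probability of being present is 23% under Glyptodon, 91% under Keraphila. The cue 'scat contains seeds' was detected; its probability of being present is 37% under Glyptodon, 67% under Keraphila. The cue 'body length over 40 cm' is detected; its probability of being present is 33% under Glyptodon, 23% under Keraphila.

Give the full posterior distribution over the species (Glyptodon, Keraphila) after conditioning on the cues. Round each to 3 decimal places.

Multiply each prior by the joint likelihood of the cue pattern:
  Glyptodon: 0.68 × 0.23 × 0.37 × 0.33 = 0.019096
  Keraphila: 0.32 × 0.91 × 0.67 × 0.23 = 0.044874
The unnormalized weights sum to 0.06397.
P(Glyptodon | evidence) = 0.019096 / 0.06397 ≈ 0.299
P(Keraphila | evidence) = 0.044874 / 0.06397 ≈ 0.701

0.299, 0.701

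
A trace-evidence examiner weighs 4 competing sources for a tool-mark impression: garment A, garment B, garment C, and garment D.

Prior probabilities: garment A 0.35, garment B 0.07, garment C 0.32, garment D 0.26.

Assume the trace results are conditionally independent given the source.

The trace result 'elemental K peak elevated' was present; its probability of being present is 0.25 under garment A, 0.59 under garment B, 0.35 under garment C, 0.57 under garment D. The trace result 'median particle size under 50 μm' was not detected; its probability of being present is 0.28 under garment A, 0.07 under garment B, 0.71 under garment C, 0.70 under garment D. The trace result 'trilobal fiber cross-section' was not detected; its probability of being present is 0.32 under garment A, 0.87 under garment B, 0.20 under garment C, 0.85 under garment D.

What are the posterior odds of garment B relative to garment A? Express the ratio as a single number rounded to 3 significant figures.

0.117

Posterior odds equal prior odds times the likelihood ratio; only the two competing hypotheses matter (using 1 − P(present | H) for each absent trace result).
  garment B: 0.07 × 0.59 × (1 − 0.07) × (1 − 0.87) = 0.0049932
  garment A: 0.35 × 0.25 × (1 − 0.28) × (1 − 0.32) = 0.04284
Posterior odds = 0.0049932 / 0.04284 ≈ 0.117.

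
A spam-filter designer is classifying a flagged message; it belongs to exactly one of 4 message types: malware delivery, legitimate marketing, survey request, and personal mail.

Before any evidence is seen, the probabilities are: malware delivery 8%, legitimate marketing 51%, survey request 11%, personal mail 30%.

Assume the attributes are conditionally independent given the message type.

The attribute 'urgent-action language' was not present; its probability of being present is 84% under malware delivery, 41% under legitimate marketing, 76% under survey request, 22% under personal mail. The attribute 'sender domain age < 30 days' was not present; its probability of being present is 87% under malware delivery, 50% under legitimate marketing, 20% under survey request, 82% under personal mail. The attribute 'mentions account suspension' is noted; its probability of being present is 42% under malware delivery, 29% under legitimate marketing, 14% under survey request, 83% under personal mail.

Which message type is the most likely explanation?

legitimate marketing

For each hypothesis, the unnormalized posterior weight is prior × product of the attribute likelihoods (using 1 − P(present | H) for each absent attribute):
  malware delivery: 0.08 × (1 − 0.84) × (1 − 0.87) × 0.42 = 0.00069888
  legitimate marketing: 0.51 × (1 − 0.41) × (1 − 0.50) × 0.29 = 0.043631
  survey request: 0.11 × (1 − 0.76) × (1 − 0.20) × 0.14 = 0.0029568
  personal mail: 0.30 × (1 − 0.22) × (1 − 0.82) × 0.83 = 0.03496
Marginal likelihood of the evidence = 0.082246.
P(malware delivery | evidence) ≈ 0.00069888 / 0.082246 ≈ 0.008
P(legitimate marketing | evidence) ≈ 0.043631 / 0.082246 ≈ 0.530
P(survey request | evidence) ≈ 0.0029568 / 0.082246 ≈ 0.036
P(personal mail | evidence) ≈ 0.03496 / 0.082246 ≈ 0.425
The largest is 0.530, so legitimate marketing is most probable.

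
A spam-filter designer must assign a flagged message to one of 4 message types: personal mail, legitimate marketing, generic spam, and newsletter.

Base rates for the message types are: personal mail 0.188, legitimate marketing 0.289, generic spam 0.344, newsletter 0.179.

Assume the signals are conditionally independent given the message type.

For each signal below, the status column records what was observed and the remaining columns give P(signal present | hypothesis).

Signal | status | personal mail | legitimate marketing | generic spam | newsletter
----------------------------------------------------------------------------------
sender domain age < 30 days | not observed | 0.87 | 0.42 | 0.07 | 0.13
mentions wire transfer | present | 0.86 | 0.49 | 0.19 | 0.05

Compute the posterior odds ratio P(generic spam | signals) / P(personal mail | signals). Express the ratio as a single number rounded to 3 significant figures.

Unnormalized posterior weight (prior times the signal likelihoods) for each of the two hypotheses (using 1 − P(present | H) for each absent signal):
  generic spam: 0.344 × (1 − 0.07) × 0.19 = 0.060785
  personal mail: 0.188 × (1 − 0.87) × 0.86 = 0.021018
Posterior odds = 0.060785 / 0.021018 ≈ 2.89.

2.89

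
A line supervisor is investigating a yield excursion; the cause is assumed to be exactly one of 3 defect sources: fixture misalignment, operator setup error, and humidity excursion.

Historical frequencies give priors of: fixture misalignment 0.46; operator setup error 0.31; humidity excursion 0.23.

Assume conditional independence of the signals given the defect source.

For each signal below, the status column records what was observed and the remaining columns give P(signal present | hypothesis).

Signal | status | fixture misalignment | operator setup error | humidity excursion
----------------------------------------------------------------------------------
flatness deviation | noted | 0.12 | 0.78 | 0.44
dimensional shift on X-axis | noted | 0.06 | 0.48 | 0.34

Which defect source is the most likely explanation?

operator setup error

For each hypothesis, the unnormalized posterior weight is prior × product of the signal likelihoods:
  fixture misalignment: 0.46 × 0.12 × 0.06 = 0.003312
  operator setup error: 0.31 × 0.78 × 0.48 = 0.11606
  humidity excursion: 0.23 × 0.44 × 0.34 = 0.034408
Marginal likelihood of the evidence = 0.15378.
P(fixture misalignment | evidence) ≈ 0.003312 / 0.15378 ≈ 0.022
P(operator setup error | evidence) ≈ 0.11606 / 0.15378 ≈ 0.755
P(humidity excursion | evidence) ≈ 0.034408 / 0.15378 ≈ 0.224
The largest is 0.755, so operator setup error is most probable.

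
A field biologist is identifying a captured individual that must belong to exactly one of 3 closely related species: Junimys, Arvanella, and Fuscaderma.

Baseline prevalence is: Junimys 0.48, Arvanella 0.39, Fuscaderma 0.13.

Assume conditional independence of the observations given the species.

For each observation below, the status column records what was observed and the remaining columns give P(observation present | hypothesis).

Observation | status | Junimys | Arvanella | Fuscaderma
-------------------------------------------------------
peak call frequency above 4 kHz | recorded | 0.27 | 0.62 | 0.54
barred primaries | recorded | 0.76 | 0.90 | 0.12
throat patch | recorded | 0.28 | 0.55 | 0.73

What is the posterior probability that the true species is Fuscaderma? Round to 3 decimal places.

By Bayes' rule with conditional independence, the unnormalized weight for each hypothesis is prior × ∏ likelihoods:
  Junimys: 0.48 × 0.27 × 0.76 × 0.28 = 0.027579
  Arvanella: 0.39 × 0.62 × 0.90 × 0.55 = 0.11969
  Fuscaderma: 0.13 × 0.54 × 0.12 × 0.73 = 0.0061495
Marginal likelihood of the evidence = 0.15342.
P(Fuscaderma | evidence) = 0.0061495 / 0.15342 ≈ 0.040.

0.040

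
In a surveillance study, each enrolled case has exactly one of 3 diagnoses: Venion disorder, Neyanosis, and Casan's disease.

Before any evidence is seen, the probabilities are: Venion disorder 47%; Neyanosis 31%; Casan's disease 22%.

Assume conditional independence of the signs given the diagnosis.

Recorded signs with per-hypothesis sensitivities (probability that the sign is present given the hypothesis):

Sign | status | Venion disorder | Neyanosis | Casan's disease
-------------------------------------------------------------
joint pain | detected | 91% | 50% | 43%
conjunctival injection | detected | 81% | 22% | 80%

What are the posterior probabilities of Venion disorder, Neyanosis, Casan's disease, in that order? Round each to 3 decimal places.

0.759, 0.075, 0.166

By Bayes' rule with conditional independence, the unnormalized weight for each hypothesis is prior × ∏ likelihoods:
  Venion disorder: 0.47 × 0.91 × 0.81 = 0.34644
  Neyanosis: 0.31 × 0.50 × 0.22 = 0.0341
  Casan's disease: 0.22 × 0.43 × 0.80 = 0.07568
Normalizing constant Z = 0.34644 + 0.0341 + 0.07568 = 0.45622.
P(Venion disorder | evidence) = 0.34644 / 0.45622 ≈ 0.759
P(Neyanosis | evidence) = 0.0341 / 0.45622 ≈ 0.075
P(Casan's disease | evidence) = 0.07568 / 0.45622 ≈ 0.166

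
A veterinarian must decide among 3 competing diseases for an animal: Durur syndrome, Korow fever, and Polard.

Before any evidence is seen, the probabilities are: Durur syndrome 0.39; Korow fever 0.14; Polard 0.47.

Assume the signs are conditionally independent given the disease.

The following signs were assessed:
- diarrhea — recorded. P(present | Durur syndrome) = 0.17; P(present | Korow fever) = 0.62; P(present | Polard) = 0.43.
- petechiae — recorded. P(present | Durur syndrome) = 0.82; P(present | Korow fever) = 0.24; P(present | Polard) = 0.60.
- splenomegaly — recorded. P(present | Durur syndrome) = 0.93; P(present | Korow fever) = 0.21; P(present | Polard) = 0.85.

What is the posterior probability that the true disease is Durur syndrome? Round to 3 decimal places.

By Bayes' rule with conditional independence, the unnormalized weight for each hypothesis is prior × ∏ likelihoods:
  Durur syndrome: 0.39 × 0.17 × 0.82 × 0.93 = 0.05056
  Korow fever: 0.14 × 0.62 × 0.24 × 0.21 = 0.0043747
  Polard: 0.47 × 0.43 × 0.60 × 0.85 = 0.10307
The unnormalized weights sum to 0.15801.
P(Durur syndrome | evidence) = 0.05056 / 0.15801 ≈ 0.320.

0.320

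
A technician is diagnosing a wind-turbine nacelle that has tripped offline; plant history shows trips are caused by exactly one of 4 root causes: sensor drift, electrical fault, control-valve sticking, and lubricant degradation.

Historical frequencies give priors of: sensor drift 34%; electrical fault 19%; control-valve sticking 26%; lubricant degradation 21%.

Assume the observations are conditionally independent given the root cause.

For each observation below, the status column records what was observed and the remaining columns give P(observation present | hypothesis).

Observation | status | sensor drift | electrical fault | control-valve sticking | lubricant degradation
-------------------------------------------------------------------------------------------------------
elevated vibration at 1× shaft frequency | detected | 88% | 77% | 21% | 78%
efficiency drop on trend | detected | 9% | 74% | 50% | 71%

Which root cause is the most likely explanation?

By Bayes' rule with conditional independence, the unnormalized weight for each hypothesis is prior × ∏ likelihoods:
  sensor drift: 0.34 × 0.88 × 0.09 = 0.026928
  electrical fault: 0.19 × 0.77 × 0.74 = 0.10826
  control-valve sticking: 0.26 × 0.21 × 0.50 = 0.0273
  lubricant degradation: 0.21 × 0.78 × 0.71 = 0.1163
Marginal likelihood of the evidence = 0.27879.
P(sensor drift | evidence) ≈ 0.026928 / 0.27879 ≈ 0.097
P(electrical fault | evidence) ≈ 0.10826 / 0.27879 ≈ 0.388
P(control-valve sticking | evidence) ≈ 0.0273 / 0.27879 ≈ 0.098
P(lubricant degradation | evidence) ≈ 0.1163 / 0.27879 ≈ 0.417
The largest is 0.417, so lubricant degradation is most probable.

lubricant degradation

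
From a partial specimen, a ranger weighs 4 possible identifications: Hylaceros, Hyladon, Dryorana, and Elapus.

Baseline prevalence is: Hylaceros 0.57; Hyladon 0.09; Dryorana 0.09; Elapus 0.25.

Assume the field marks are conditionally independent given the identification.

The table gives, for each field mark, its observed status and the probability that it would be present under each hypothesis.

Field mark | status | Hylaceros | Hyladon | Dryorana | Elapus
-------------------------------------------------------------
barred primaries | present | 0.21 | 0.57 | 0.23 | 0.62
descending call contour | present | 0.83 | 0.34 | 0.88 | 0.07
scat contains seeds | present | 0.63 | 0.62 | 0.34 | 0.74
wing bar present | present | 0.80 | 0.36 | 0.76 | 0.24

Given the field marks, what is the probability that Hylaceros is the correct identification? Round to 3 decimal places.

0.826

By Bayes' rule with conditional independence, the unnormalized weight for each hypothesis is prior × ∏ likelihoods:
  Hylaceros: 0.57 × 0.21 × 0.83 × 0.63 × 0.80 = 0.050073
  Hyladon: 0.09 × 0.57 × 0.34 × 0.62 × 0.36 = 0.0038931
  Dryorana: 0.09 × 0.23 × 0.88 × 0.34 × 0.76 = 0.004707
  Elapus: 0.25 × 0.62 × 0.07 × 0.74 × 0.24 = 0.001927
The unnormalized weights sum to 0.0606.
P(Hylaceros | evidence) = 0.050073 / 0.0606 ≈ 0.826.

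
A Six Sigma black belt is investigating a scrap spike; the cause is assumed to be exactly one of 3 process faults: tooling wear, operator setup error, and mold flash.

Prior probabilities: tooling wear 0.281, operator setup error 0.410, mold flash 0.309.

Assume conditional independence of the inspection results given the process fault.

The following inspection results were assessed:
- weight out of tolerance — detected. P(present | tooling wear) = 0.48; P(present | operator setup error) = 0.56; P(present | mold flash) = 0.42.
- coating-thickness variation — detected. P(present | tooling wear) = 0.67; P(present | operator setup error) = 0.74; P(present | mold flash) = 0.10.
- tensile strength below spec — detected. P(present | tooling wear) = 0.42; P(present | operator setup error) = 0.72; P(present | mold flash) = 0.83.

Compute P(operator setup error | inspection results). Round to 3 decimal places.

0.715

By Bayes' rule with conditional independence, the unnormalized weight for each hypothesis is prior × ∏ likelihoods:
  tooling wear: 0.281 × 0.48 × 0.67 × 0.42 = 0.037955
  operator setup error: 0.410 × 0.56 × 0.74 × 0.72 = 0.12233
  mold flash: 0.309 × 0.42 × 0.10 × 0.83 = 0.010772
Normalizing constant Z = 0.037955 + 0.12233 + 0.010772 = 0.17106.
P(operator setup error | evidence) = 0.12233 / 0.17106 ≈ 0.715.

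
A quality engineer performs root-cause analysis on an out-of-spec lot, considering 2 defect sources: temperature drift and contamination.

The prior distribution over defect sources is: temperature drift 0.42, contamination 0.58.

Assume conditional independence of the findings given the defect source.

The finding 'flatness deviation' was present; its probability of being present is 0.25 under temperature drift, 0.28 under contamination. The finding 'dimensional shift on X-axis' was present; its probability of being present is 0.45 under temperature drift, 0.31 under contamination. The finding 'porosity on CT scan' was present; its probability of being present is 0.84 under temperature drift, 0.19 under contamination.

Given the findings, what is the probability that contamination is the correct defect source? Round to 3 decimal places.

For each hypothesis, the unnormalized posterior weight is prior × product of the finding likelihoods:
  temperature drift: 0.42 × 0.25 × 0.45 × 0.84 = 0.03969
  contamination: 0.58 × 0.28 × 0.31 × 0.19 = 0.0095654
The unnormalized weights sum to 0.049255.
P(contamination | evidence) = 0.0095654 / 0.049255 ≈ 0.194.

0.194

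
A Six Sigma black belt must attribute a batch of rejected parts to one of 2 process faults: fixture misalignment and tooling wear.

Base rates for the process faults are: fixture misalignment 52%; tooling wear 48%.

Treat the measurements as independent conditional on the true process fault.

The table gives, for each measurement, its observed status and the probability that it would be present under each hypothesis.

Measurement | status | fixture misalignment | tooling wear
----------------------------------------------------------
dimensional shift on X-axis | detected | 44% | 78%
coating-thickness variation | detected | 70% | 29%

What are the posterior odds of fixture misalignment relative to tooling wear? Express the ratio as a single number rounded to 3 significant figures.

1.48

Posterior odds equal prior odds times the likelihood ratio; only the two competing hypotheses matter.
  fixture misalignment: 0.52 × 0.44 × 0.70 = 0.16016
  tooling wear: 0.48 × 0.78 × 0.29 = 0.10858
Odds(fixture misalignment : tooling wear) = 0.16016 / 0.10858 ≈ 1.48.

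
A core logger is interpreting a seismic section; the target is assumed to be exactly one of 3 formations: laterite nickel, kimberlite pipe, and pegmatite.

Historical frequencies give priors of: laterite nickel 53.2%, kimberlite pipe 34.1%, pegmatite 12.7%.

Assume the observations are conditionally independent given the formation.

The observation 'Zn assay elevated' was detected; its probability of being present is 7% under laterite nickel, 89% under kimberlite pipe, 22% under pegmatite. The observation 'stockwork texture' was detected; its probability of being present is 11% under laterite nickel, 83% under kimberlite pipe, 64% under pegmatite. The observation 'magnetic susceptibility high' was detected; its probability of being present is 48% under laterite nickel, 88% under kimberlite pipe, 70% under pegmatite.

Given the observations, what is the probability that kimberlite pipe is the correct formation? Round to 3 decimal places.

0.939

Multiply each prior by the joint likelihood of the evidence pattern:
  laterite nickel: 0.532 × 0.07 × 0.11 × 0.48 = 0.0019663
  kimberlite pipe: 0.341 × 0.89 × 0.83 × 0.88 = 0.22167
  pegmatite: 0.127 × 0.22 × 0.64 × 0.70 = 0.012517
Normalizing constant Z = 0.0019663 + 0.22167 + 0.012517 = 0.23615.
P(kimberlite pipe | evidence) = 0.22167 / 0.23615 ≈ 0.939.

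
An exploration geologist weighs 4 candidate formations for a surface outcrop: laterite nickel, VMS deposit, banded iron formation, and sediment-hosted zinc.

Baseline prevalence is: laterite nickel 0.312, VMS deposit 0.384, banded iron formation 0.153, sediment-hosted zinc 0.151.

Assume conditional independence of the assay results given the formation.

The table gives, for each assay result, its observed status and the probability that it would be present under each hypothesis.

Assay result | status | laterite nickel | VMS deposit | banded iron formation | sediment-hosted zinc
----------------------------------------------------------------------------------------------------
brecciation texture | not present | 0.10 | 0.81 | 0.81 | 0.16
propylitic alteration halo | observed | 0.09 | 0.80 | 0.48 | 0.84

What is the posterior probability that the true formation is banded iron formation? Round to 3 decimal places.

0.068

By Bayes' rule with conditional independence, the unnormalized weight for each hypothesis is prior × ∏ likelihoods (using 1 − P(present | H) for each absent assay result):
  laterite nickel: 0.312 × (1 − 0.10) × 0.09 = 0.025272
  VMS deposit: 0.384 × (1 − 0.81) × 0.80 = 0.058368
  banded iron formation: 0.153 × (1 − 0.81) × 0.48 = 0.013954
  sediment-hosted zinc: 0.151 × (1 − 0.16) × 0.84 = 0.10655
Marginal likelihood of the evidence = 0.20414.
P(banded iron formation | evidence) = 0.013954 / 0.20414 ≈ 0.068.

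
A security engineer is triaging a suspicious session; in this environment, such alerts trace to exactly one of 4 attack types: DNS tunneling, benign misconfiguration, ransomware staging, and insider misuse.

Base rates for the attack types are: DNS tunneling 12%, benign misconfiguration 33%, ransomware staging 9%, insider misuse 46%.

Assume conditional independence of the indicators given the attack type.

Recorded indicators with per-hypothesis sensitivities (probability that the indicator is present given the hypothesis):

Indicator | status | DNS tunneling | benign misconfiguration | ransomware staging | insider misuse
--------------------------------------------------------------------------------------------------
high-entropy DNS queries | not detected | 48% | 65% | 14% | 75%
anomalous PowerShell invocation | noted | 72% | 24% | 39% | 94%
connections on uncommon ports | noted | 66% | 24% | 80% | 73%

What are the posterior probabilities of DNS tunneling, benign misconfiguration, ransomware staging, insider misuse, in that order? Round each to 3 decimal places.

0.213, 0.048, 0.173, 0.566

By Bayes' rule with conditional independence, the unnormalized weight for each hypothesis is prior × ∏ likelihoods (using 1 − P(present | H) for each absent indicator):
  DNS tunneling: 0.12 × (1 − 0.48) × 0.72 × 0.66 = 0.029652
  benign misconfiguration: 0.33 × (1 − 0.65) × 0.24 × 0.24 = 0.0066528
  ransomware staging: 0.09 × (1 − 0.14) × 0.39 × 0.80 = 0.024149
  insider misuse: 0.46 × (1 − 0.75) × 0.94 × 0.73 = 0.078913
The unnormalized weights sum to 0.13937.
P(DNS tunneling | evidence) = 0.029652 / 0.13937 ≈ 0.213
P(benign misconfiguration | evidence) = 0.0066528 / 0.13937 ≈ 0.048
P(ransomware staging | evidence) = 0.024149 / 0.13937 ≈ 0.173
P(insider misuse | evidence) = 0.078913 / 0.13937 ≈ 0.566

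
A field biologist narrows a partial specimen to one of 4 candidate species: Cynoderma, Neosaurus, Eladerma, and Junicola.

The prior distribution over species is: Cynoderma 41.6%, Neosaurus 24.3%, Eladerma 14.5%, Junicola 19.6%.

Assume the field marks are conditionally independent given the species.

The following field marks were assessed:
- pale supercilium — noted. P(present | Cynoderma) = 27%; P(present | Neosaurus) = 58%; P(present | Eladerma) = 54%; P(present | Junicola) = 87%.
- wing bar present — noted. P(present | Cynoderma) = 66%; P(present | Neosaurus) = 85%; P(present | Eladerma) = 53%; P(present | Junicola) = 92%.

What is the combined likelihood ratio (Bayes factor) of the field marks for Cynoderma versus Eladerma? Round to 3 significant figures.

Take the product of per-field mark likelihoods under each hypothesis, then divide.
  Cynoderma: 0.27 × 0.66 = 0.1782
  Eladerma: 0.54 × 0.53 = 0.2862
Bayes factor = 0.1782 / 0.2862 ≈ 0.623

0.623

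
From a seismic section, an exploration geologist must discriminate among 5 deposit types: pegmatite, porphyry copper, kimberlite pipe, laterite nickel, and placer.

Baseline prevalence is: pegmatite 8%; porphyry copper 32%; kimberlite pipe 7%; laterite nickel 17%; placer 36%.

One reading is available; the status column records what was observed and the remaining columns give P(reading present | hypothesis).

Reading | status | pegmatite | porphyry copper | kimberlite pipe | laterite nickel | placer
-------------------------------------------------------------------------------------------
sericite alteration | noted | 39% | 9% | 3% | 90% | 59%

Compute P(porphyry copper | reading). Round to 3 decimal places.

For each hypothesis, the unnormalized posterior weight is prior × likelihood:
  pegmatite: 0.08 × 0.39 = 0.0312
  porphyry copper: 0.32 × 0.09 = 0.0288
  kimberlite pipe: 0.07 × 0.03 = 0.0021
  laterite nickel: 0.17 × 0.90 = 0.153
  placer: 0.36 × 0.59 = 0.2124
Marginal likelihood of the evidence = 0.4275.
P(porphyry copper | evidence) = 0.0288 / 0.4275 ≈ 0.067.

0.067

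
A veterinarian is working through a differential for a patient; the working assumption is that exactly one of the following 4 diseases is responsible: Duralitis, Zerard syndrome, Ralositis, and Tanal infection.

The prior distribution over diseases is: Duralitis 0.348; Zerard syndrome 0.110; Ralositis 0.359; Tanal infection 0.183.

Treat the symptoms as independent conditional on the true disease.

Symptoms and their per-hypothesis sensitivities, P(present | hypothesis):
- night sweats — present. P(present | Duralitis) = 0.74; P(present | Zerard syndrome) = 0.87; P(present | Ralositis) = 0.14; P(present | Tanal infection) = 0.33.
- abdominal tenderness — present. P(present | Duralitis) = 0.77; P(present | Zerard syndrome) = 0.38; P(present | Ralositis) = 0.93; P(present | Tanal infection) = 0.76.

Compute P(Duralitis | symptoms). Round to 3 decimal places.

By Bayes' rule with conditional independence, the unnormalized weight for each hypothesis is prior × ∏ likelihoods:
  Duralitis: 0.348 × 0.74 × 0.77 = 0.19829
  Zerard syndrome: 0.110 × 0.87 × 0.38 = 0.036366
  Ralositis: 0.359 × 0.14 × 0.93 = 0.046742
  Tanal infection: 0.183 × 0.33 × 0.76 = 0.045896
Marginal likelihood of the evidence = 0.32729.
P(Duralitis | evidence) = 0.19829 / 0.32729 ≈ 0.606.

0.606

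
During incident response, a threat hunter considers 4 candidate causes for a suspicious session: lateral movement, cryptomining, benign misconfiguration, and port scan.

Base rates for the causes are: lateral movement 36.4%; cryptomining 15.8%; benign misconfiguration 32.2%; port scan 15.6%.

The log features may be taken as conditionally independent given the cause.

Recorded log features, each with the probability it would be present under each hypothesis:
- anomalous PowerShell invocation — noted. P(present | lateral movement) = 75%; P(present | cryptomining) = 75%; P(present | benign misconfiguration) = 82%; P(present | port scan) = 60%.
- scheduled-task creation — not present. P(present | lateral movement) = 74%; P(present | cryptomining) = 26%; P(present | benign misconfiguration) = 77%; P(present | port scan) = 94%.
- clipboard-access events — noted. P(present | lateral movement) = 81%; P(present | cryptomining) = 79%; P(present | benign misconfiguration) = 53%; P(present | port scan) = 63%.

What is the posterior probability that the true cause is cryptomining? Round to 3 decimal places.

For each hypothesis, the unnormalized posterior weight is prior × product of the log feature likelihoods (using 1 − P(present | H) for each absent log feature):
  lateral movement: 0.364 × 0.75 × (1 − 0.74) × 0.81 = 0.057494
  cryptomining: 0.158 × 0.75 × (1 − 0.26) × 0.79 = 0.069275
  benign misconfiguration: 0.322 × 0.82 × (1 − 0.77) × 0.53 = 0.032186
  port scan: 0.156 × 0.60 × (1 − 0.94) × 0.63 = 0.0035381
Normalizing constant Z = 0.057494 + 0.069275 + 0.032186 + 0.0035381 = 0.16249.
P(cryptomining | evidence) = 0.069275 / 0.16249 ≈ 0.426.

0.426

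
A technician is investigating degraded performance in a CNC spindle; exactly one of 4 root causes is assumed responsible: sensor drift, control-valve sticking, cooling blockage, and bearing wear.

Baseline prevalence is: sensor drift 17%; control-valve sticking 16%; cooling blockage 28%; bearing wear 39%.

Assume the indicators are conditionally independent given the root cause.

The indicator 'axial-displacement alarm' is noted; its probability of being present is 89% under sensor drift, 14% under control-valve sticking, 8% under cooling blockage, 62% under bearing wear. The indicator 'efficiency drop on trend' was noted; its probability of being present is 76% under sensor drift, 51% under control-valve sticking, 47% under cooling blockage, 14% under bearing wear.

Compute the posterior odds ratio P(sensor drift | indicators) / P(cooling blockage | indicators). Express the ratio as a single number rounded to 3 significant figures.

Unnormalized posterior weight (prior times the indicator likelihoods) for each of the two hypotheses:
  sensor drift: 0.17 × 0.89 × 0.76 = 0.11499
  cooling blockage: 0.28 × 0.08 × 0.47 = 0.010528
Odds(sensor drift : cooling blockage) = 0.11499 / 0.010528 ≈ 10.9.

10.9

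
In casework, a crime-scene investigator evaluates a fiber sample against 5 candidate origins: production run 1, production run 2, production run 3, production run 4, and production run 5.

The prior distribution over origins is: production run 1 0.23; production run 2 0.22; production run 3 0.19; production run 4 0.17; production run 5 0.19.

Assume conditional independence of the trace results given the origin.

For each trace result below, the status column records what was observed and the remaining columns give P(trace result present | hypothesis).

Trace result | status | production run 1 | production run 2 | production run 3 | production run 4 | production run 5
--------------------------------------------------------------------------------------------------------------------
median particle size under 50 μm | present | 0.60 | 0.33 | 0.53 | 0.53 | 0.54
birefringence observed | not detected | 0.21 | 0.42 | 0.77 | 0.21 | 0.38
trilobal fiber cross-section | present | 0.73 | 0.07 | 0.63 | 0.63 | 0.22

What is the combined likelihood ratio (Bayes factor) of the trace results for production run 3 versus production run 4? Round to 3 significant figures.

0.291

Take the product of per-trace result likelihoods under each hypothesis (using 1 − P(present | H) for each absent trace result), then divide.
  production run 3: 0.53 × (1 − 0.77) × 0.63 = 0.076797
  production run 4: 0.53 × (1 − 0.21) × 0.63 = 0.26378
Bayes factor = 0.076797 / 0.26378 ≈ 0.291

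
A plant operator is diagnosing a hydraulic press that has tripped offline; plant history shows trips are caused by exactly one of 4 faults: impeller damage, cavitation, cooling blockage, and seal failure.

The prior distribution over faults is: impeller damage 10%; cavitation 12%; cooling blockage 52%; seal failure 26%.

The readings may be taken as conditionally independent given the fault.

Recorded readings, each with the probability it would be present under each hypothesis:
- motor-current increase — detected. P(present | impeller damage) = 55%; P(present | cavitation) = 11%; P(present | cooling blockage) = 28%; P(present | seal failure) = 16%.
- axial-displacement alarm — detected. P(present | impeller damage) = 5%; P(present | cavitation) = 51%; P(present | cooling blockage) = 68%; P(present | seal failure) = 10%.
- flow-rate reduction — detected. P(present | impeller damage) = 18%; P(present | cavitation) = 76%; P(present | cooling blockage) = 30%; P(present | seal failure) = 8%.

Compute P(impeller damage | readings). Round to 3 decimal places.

0.014

For each hypothesis, the unnormalized posterior weight is prior × product of the reading likelihoods:
  impeller damage: 0.10 × 0.55 × 0.05 × 0.18 = 0.000495
  cavitation: 0.12 × 0.11 × 0.51 × 0.76 = 0.0051163
  cooling blockage: 0.52 × 0.28 × 0.68 × 0.30 = 0.029702
  seal failure: 0.26 × 0.16 × 0.10 × 0.08 = 0.0003328
Marginal likelihood of the evidence = 0.035647.
P(impeller damage | evidence) = 0.000495 / 0.035647 ≈ 0.014.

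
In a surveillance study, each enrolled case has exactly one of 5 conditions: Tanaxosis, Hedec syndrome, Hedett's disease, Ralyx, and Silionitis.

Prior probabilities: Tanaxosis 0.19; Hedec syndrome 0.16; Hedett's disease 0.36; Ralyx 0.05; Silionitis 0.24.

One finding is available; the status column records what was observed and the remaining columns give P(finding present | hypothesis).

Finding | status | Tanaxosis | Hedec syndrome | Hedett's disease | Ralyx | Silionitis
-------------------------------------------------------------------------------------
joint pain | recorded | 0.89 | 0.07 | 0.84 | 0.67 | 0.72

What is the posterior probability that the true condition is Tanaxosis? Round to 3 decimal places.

0.245

Multiply each prior by the likelihood of the finding:
  Tanaxosis: 0.19 × 0.89 = 0.1691
  Hedec syndrome: 0.16 × 0.07 = 0.0112
  Hedett's disease: 0.36 × 0.84 = 0.3024
  Ralyx: 0.05 × 0.67 = 0.0335
  Silionitis: 0.24 × 0.72 = 0.1728
The unnormalized weights sum to 0.689.
P(Tanaxosis | evidence) = 0.1691 / 0.689 ≈ 0.245.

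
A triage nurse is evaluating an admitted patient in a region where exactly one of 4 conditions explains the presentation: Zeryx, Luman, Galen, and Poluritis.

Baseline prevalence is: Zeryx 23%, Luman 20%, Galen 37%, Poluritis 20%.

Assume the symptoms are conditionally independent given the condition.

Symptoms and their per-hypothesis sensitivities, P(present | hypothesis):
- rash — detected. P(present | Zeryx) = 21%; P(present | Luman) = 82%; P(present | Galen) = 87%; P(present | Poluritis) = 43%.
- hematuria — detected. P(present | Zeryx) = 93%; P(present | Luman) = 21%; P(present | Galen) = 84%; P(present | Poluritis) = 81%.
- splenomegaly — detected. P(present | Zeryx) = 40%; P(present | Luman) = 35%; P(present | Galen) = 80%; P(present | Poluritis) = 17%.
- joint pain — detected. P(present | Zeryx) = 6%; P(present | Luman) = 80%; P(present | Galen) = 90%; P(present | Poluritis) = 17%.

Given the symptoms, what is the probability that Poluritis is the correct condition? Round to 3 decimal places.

0.010

For each hypothesis, the unnormalized posterior weight is prior × product of the symptom likelihoods:
  Zeryx: 0.23 × 0.21 × 0.93 × 0.40 × 0.06 = 0.0010781
  Luman: 0.20 × 0.82 × 0.21 × 0.35 × 0.80 = 0.0096432
  Galen: 0.37 × 0.87 × 0.84 × 0.80 × 0.90 = 0.19469
  Poluritis: 0.20 × 0.43 × 0.81 × 0.17 × 0.17 = 0.0020132
The unnormalized weights sum to 0.20742.
P(Poluritis | evidence) = 0.0020132 / 0.20742 ≈ 0.010.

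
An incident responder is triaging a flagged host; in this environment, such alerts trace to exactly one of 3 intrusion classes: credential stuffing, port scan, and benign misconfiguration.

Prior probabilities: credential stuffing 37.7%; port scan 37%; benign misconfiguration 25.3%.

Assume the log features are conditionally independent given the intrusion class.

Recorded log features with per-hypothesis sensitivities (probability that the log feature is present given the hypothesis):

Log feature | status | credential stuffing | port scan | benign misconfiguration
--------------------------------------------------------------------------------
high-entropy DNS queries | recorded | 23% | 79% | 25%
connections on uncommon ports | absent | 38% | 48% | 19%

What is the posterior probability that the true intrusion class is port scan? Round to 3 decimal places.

0.591

For each hypothesis, the unnormalized posterior weight is prior × product of the log feature likelihoods (using 1 − P(present | H) for each absent log feature):
  credential stuffing: 0.377 × 0.23 × (1 − 0.38) = 0.05376
  port scan: 0.370 × 0.79 × (1 − 0.48) = 0.152
  benign misconfiguration: 0.253 × 0.25 × (1 − 0.19) = 0.051233
Marginal likelihood of the evidence = 0.25699.
P(port scan | evidence) = 0.152 / 0.25699 ≈ 0.591.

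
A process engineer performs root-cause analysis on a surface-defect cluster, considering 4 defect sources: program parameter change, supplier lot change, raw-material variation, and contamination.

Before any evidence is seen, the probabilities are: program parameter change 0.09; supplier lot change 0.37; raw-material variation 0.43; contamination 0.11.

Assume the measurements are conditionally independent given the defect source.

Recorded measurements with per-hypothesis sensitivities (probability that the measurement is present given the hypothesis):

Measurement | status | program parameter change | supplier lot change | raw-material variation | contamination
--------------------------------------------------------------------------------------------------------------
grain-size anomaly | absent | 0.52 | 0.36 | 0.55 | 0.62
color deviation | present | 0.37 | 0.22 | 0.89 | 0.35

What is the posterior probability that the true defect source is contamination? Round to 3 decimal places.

0.057

By Bayes' rule with conditional independence, the unnormalized weight for each hypothesis is prior × ∏ likelihoods (using 1 − P(present | H) for each absent measurement):
  program parameter change: 0.09 × (1 − 0.52) × 0.37 = 0.015984
  supplier lot change: 0.37 × (1 − 0.36) × 0.22 = 0.052096
  raw-material variation: 0.43 × (1 − 0.55) × 0.89 = 0.17221
  contamination: 0.11 × (1 − 0.62) × 0.35 = 0.01463
Marginal likelihood of the evidence = 0.25492.
P(contamination | evidence) = 0.01463 / 0.25492 ≈ 0.057.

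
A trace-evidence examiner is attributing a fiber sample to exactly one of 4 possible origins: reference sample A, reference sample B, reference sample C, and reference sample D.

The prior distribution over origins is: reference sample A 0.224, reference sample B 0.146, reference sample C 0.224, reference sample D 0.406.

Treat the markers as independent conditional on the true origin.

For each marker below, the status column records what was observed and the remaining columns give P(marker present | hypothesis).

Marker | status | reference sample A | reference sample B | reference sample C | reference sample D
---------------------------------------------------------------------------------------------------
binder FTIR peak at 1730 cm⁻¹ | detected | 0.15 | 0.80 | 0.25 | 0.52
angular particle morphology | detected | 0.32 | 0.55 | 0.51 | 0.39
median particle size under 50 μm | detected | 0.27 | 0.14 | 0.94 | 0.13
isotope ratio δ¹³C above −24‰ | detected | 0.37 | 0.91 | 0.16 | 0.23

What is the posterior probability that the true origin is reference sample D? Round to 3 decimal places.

For each hypothesis, the unnormalized posterior weight is prior × product of the marker likelihoods:
  reference sample A: 0.224 × 0.15 × 0.32 × 0.27 × 0.37 = 0.0010741
  reference sample B: 0.146 × 0.80 × 0.55 × 0.14 × 0.91 = 0.0081842
  reference sample C: 0.224 × 0.25 × 0.51 × 0.94 × 0.16 = 0.0042954
  reference sample D: 0.406 × 0.52 × 0.39 × 0.13 × 0.23 = 0.0024619
Normalizing constant Z = 0.0010741 + 0.0081842 + 0.0042954 + 0.0024619 = 0.016016.
P(reference sample D | evidence) = 0.0024619 / 0.016016 ≈ 0.154.

0.154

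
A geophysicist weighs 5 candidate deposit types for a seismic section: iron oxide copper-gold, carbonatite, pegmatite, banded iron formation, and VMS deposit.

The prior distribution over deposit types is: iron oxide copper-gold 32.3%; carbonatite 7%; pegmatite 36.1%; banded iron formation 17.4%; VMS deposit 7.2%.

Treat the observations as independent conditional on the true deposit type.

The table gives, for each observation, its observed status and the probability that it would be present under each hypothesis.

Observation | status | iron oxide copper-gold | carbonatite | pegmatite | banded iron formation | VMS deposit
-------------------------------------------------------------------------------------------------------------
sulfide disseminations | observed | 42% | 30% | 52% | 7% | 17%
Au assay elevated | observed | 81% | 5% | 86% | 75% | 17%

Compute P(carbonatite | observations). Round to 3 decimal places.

By Bayes' rule with conditional independence, the unnormalized weight for each hypothesis is prior × ∏ likelihoods:
  iron oxide copper-gold: 0.323 × 0.42 × 0.81 = 0.10988
  carbonatite: 0.070 × 0.30 × 0.05 = 0.00105
  pegmatite: 0.361 × 0.52 × 0.86 = 0.16144
  banded iron formation: 0.174 × 0.07 × 0.75 = 0.009135
  VMS deposit: 0.072 × 0.17 × 0.17 = 0.0020808
Normalizing constant Z = 0.10988 + 0.00105 + 0.16144 + 0.009135 + 0.0020808 = 0.28359.
P(carbonatite | evidence) = 0.00105 / 0.28359 ≈ 0.004.

0.004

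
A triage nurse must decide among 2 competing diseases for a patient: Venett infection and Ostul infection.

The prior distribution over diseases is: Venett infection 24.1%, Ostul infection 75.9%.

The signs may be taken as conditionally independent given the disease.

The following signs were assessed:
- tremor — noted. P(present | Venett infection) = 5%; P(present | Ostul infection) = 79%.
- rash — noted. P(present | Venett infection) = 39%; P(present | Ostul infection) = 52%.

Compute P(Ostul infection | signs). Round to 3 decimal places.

Multiply each prior by the joint likelihood of the sign pattern:
  Venett infection: 0.241 × 0.05 × 0.39 = 0.0046995
  Ostul infection: 0.759 × 0.79 × 0.52 = 0.3118
Marginal likelihood of the evidence = 0.3165.
P(Ostul infection | evidence) = 0.3118 / 0.3165 ≈ 0.985.

0.985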